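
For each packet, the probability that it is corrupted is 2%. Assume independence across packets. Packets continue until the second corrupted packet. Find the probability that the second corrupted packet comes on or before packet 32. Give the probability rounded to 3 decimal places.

Finishing within 32 packets ⇔ at least 2 successes in the first 32. With X ~ Binomial(32, 0.02), P(Y ≤ 32) = 1 − P(X ≤ 1).
  k=0: C(32,0)·0.02^0·0.98^32 = 0.52388
  k=1: C(32,1)·0.02^1·0.98^31 = 0.34213
1 − 0.86601 = 0.13399

0.134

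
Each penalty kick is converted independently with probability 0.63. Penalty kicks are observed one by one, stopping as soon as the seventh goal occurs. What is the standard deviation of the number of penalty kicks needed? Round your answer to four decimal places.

2.5545

Y = total penalty kicks until the seventh success; negative binomial with r=7, p=0.63.
SD(Y) = √[r(1−p)/p²] = √(6.525573) = 2.554520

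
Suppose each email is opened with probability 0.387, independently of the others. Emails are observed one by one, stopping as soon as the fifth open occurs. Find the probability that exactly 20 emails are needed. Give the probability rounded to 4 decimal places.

Y = trial on which the fifth success occurs; negative binomial, r=5, p=0.387.
P(Y=20) = C(19,4) · p^5 · (1−p)^15
= 3876 · 0.0086807 · 0.0006485 = 0.021820

0.0218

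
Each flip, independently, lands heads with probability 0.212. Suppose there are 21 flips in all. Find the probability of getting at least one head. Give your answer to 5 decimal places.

P(at least one) = 1 − P(none) = 1 − (1 − 0.212)^21
= 1 − 0.0067151 = 0.9932849

0.99328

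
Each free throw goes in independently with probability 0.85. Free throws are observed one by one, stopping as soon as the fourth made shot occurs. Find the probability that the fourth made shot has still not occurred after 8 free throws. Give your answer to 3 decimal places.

0.003

Needing more than 8 free throws ⇔ fewer than 4 successes in the first 8. With X ~ Binomial(8, 0.85), P(Y > 8) = P(X ≤ 3).
  k=0: C(8,0)·0.85^0·0.15^8 = 0.00000
  k=1: C(8,1)·0.85^1·0.15^7 = 0.00001
  k=2: C(8,2)·0.85^2·0.15^6 = 0.00023
  k=3: C(8,3)·0.85^3·0.15^5 = 0.00261
P(X ≤ 3) = 0.00285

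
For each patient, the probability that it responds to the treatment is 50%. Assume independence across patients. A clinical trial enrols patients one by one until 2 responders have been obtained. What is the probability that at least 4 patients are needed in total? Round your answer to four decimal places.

0.5000

Needing more than 3 patients ⇔ fewer than 2 successes in the first 3. With X ~ Binomial(3, 0.50), P(Y > 3) = P(X ≤ 1).
  k=0: C(3,0)·0.50^0·0.50^3 = 0.125000
  k=1: C(3,1)·0.50^1·0.50^2 = 0.375000
P(X ≤ 1) = 0.500000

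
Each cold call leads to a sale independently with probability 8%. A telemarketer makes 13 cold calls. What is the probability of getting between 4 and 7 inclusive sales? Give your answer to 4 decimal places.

0.0163

X ~ Binomial(13, 0.08); P(4 ≤ X ≤ 7) = Σ C(13,k) p^k (1−p)^(13−k) over k:
  k=4: C(13,4)·0.08^4·0.92^9 = 0.013828
  k=5: C(13,5)·0.08^5·0.92^8 = 0.002164
  k=6: C(13,6)·0.08^6·0.92^7 = 0.000251
  k=7: C(13,7)·0.08^7·0.92^6 = 0.000022
Total = 0.016265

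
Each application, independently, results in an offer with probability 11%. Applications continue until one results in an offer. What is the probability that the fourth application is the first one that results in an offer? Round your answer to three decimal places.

0.078

Geometric (trials to first success), p = 0.11.
P(Y = 4) = (1−p)^3 · p = 0.70497 · 0.11 = 0.07755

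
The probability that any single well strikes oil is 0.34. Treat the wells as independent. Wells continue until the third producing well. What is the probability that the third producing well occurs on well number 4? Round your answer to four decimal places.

Y = trial on which the third success occurs; negative binomial, r=3, p=0.34.
P(Y=4) = C(3,2) · p^3 · (1−p)^1
= 3 · 0.039304 · 0.66 = 0.077822

0.0778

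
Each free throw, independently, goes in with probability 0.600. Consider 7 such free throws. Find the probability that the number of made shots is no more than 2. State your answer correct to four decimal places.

X ~ Binomial(7, 0.60); P(X ≤ 2) = Σ C(7,k) p^k (1−p)^(7−k) over k:
  k=0: C(7,0)·0.60^0·0.40^7 = 0.001638
  k=1: C(7,1)·0.60^1·0.40^6 = 0.017203
  k=2: C(7,2)·0.60^2·0.40^5 = 0.077414
Total = 0.096256

0.0963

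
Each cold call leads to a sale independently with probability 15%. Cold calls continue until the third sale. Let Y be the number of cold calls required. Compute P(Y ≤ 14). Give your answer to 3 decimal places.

Finishing within 14 cold calls ⇔ at least 3 successes in the first 14. With X ~ Binomial(14, 0.15), P(Y ≤ 14) = 1 − P(X ≤ 2).
  k=0: C(14,0)·0.15^0·0.85^14 = 0.10277
  k=1: C(14,1)·0.15^1·0.85^13 = 0.25390
  k=2: C(14,2)·0.15^2·0.85^12 = 0.29124
1 − 0.64791 = 0.35209

0.352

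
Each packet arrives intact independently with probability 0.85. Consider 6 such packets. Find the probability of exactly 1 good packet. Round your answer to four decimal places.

X ~ Binomial(n=6, p=0.85).
P(X=1) = C(6,1) · p^1 · (1−p)^5
= 6 · 0.85 · 7.5937e-05 = 0.000387

0.0004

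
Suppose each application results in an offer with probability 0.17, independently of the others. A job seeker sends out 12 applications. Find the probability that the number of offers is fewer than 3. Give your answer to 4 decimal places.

X ~ Binomial(12, 0.17); P(X ≤ 2) = Σ C(12,k) p^k (1−p)^(12−k) over k:
  k=0: C(12,0)·0.17^0·0.83^12 = 0.106890
  k=1: C(12,1)·0.17^1·0.83^11 = 0.262718
  k=2: C(12,2)·0.17^2·0.83^10 = 0.295953
Total = 0.665561

0.6656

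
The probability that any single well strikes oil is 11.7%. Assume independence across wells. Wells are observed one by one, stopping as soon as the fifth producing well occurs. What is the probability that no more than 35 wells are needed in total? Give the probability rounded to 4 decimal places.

0.3907

Finishing within 35 wells ⇔ at least 5 successes in the first 35. With X ~ Binomial(35, 0.117), P(Y ≤ 35) = 1 − P(X ≤ 4).
  k=0: C(35,0)·0.117^0·0.883^35 = 0.012842
  k=1: C(35,1)·0.117^1·0.883^34 = 0.059555
  k=2: C(35,2)·0.117^2·0.883^33 = 0.134150
  k=3: C(35,3)·0.117^3·0.883^32 = 0.195528
  k=4: C(35,4)·0.117^4·0.883^31 = 0.207264
1 − 0.609340 = 0.390660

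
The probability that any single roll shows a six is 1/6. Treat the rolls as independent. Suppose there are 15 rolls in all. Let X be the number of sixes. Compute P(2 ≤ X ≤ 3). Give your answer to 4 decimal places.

0.5089

X ~ Binomial(15, 0.166667); P(2 ≤ X ≤ 3) = Σ C(15,k) p^k (1−p)^(15−k) over k:
  k=2: C(15,2)·0.166667^2·0.833333^13 = 0.272603
  k=3: C(15,3)·0.166667^3·0.833333^12 = 0.236256
Total = 0.508859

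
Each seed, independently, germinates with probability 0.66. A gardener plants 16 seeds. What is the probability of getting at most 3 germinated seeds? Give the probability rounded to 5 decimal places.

0.00015

X ~ Binomial(16, 0.66); P(X ≤ 3) = Σ C(16,k) p^k (1−p)^(16−k) over k:
  k=0: C(16,0)·0.66^0·0.34^16 = 0.0000000
  k=1: C(16,1)·0.66^1·0.34^15 = 0.0000010
  k=2: C(16,2)·0.66^2·0.34^14 = 0.0000144
  k=3: C(16,3)·0.66^3·0.34^13 = 0.0001306
Total = 0.0001461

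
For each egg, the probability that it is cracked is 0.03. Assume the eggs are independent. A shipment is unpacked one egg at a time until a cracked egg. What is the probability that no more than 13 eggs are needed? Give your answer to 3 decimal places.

Y = number of eggs to the first success; geometric, p = 0.03.
P(Y ≤ 13) = 1 − (1−p)^13 = 1 − 0.67303 = 0.32697

0.327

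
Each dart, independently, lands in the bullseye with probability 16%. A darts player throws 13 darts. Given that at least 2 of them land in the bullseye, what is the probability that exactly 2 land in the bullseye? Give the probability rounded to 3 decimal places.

X ~ Binomial(13, 0.16). Want P(X=2 | X≥2) = P(X=2) / P(X≥2).
P(X=2) = C(13,2)·0.16^2·0.84^11 = 0.29336
P(X≥2) = 1 − 0.10366 − 0.25669 = 0.63964
Ratio = 0.29336 / 0.63964 = 0.45864

0.459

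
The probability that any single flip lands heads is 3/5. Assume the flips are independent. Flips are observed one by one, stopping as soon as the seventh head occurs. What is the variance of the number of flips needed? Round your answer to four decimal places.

Y = total flips until the seventh success; negative binomial with r=7, p=0.60.
Var(Y) = r(1−p)/p² = 7·0.40 / 0.60² = 7.777778

7.7778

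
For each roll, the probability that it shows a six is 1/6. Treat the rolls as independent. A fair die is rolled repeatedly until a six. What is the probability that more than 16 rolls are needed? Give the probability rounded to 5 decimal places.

0.05409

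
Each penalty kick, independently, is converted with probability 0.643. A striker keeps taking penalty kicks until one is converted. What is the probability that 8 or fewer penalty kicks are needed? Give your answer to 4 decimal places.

0.9997

Y = number of penalty kicks to the first success; geometric, p = 0.643.
P(Y ≤ 8) = 1 − (1−p)^8 = 1 − 0.000264 = 0.999736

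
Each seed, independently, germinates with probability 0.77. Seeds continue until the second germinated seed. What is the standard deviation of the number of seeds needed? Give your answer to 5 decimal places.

Y = total seeds until the second success; negative binomial with r=2, p=0.77.
SD(Y) = √[r(1−p)/p²] = √(0.7758475) = 0.8808221

0.88082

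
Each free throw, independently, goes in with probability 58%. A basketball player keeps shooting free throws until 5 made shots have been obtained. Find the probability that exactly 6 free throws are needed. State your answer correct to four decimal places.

0.1378

Y = trial on which the fifth success occurs; negative binomial, r=5, p=0.58.
P(Y=6) = C(5,4) · p^5 · (1−p)^1
= 5 · 0.065636 · 0.42 = 0.137835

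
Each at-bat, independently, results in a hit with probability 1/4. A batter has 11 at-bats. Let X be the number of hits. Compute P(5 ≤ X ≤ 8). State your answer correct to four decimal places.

0.1145

X ~ Binomial(11, 0.25); P(5 ≤ X ≤ 8) = Σ C(11,k) p^k (1−p)^(11−k) over k:
  k=5: C(11,5)·0.25^5·0.75^6 = 0.080299
  k=6: C(11,6)·0.25^6·0.75^5 = 0.026766
  k=7: C(11,7)·0.25^7·0.75^4 = 0.006373
  k=8: C(11,8)·0.25^8·0.75^3 = 0.001062
Total = 0.114500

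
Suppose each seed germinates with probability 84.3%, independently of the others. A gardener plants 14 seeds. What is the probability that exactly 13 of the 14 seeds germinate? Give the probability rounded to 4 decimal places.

0.2387

X ~ Binomial(n=14, p=0.843).
P(X=13) = C(14,13) · p^13 · (1−p)^1
= 14 · 0.10858 · 0.157 = 0.238664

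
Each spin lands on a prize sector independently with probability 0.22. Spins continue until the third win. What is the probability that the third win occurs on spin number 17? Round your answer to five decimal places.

0.03943

Y = trial on which the third success occurs; negative binomial, r=3, p=0.22.
P(Y=17) = C(16,2) · p^3 · (1−p)^14
= 120 · 0.010648 · 0.030855 = 0.0394252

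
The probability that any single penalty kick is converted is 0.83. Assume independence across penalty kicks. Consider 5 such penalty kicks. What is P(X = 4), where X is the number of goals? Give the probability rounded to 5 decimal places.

0.40340

X ~ Binomial(n=5, p=0.83).
P(X=4) = C(5,4) · p^4 · (1−p)^1
= 5 · 0.47458 · 0.17 = 0.4033957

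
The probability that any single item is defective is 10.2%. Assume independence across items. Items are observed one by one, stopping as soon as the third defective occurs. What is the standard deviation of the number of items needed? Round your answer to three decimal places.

16.092

Y = total items until the third success; negative binomial with r=3, p=0.102.
SD(Y) = √[r(1−p)/p²] = √(258.93887) = 16.09158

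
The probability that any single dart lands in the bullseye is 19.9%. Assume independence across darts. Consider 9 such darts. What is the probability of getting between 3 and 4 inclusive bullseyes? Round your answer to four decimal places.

0.2400

X ~ Binomial(9, 0.199); P(3 ≤ X ≤ 4) = Σ C(9,k) p^k (1−p)^(9−k) over k:
  k=3: C(9,3)·0.199^3·0.801^6 = 0.174837
  k=4: C(9,4)·0.199^4·0.801^5 = 0.065155
Total = 0.239992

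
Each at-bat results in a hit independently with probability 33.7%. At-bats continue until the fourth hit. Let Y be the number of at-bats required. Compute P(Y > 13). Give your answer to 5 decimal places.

0.31240

Needing more than 13 at-bats ⇔ fewer than 4 successes in the first 13. With X ~ Binomial(13, 0.337), P(Y > 13) = P(X ≤ 3).
  k=0: C(13,0)·0.337^0·0.663^13 = 0.0047827
  k=1: C(13,1)·0.337^1·0.663^12 = 0.0316035
  k=2: C(13,2)·0.337^2·0.663^11 = 0.0963836
  k=3: C(13,3)·0.337^3·0.663^10 = 0.1796350
P(X ≤ 3) = 0.3124049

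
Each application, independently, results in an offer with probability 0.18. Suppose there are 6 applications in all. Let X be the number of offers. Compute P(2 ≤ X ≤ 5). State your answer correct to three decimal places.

X ~ Binomial(6, 0.18); P(2 ≤ X ≤ 5) = Σ C(6,k) p^k (1−p)^(6−k) over k:
  k=2: C(6,2)·0.18^2·0.82^4 = 0.21973
  k=3: C(6,3)·0.18^3·0.82^3 = 0.06431
  k=4: C(6,4)·0.18^4·0.82^2 = 0.01059
  k=5: C(6,5)·0.18^5·0.82^1 = 0.00093
Total = 0.29556

0.296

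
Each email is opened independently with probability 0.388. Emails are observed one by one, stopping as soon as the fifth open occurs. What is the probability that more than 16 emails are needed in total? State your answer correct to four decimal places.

0.1921

Needing more than 16 emails ⇔ fewer than 5 successes in the first 16. With X ~ Binomial(16, 0.388), P(Y > 16) = P(X ≤ 4).
  k=0: C(16,0)·0.388^0·0.612^16 = 0.000387
  k=1: C(16,1)·0.388^1·0.612^15 = 0.003928
  k=2: C(16,2)·0.388^2·0.612^14 = 0.018679
  k=3: C(16,3)·0.388^3·0.612^13 = 0.055265
  k=4: C(16,4)·0.388^4·0.612^12 = 0.113872
P(X ≤ 4) = 0.192132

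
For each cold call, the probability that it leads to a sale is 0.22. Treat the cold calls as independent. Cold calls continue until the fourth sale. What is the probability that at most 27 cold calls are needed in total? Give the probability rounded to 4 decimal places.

0.8753

Finishing within 27 cold calls ⇔ at least 4 successes in the first 27. With X ~ Binomial(27, 0.22), P(Y ≤ 27) = 1 − P(X ≤ 3).
  k=0: C(27,0)·0.22^0·0.78^27 = 0.001221
  k=1: C(27,1)·0.22^1·0.78^26 = 0.009295
  k=2: C(27,2)·0.22^2·0.78^25 = 0.034081
  k=3: C(27,3)·0.22^3·0.78^24 = 0.080106
1 − 0.124703 = 0.875297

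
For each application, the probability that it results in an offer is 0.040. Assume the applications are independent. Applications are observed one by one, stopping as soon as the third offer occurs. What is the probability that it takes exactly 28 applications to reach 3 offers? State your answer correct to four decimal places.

0.0081

Y = trial on which the third success occurs; negative binomial, r=3, p=0.04.
P(Y=28) = C(27,2) · p^3 · (1−p)^25
= 351 · 6.4e-05 · 0.3604 = 0.008096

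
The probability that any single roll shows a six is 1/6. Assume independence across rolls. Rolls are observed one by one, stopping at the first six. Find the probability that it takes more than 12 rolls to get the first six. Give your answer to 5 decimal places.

0.11216

Y = number of rolls to the first success; geometric, p = 0.166667.
P(Y > 12) = P(first 12 all fail) = (1−p)^12 = 0.1121567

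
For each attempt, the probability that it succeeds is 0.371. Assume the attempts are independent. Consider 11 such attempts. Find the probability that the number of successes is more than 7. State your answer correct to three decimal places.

0.018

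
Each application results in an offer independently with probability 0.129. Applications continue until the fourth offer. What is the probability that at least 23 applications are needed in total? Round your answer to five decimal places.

0.68643

Needing more than 22 applications ⇔ fewer than 4 successes in the first 22. With X ~ Binomial(22, 0.129), P(Y > 22) = P(X ≤ 3).
  k=0: C(22,0)·0.129^0·0.871^22 = 0.0479070
  k=1: C(22,1)·0.129^1·0.871^21 = 0.1560967
  k=2: C(22,2)·0.129^2·0.871^20 = 0.2427474
  k=3: C(22,3)·0.129^3·0.871^19 = 0.2396817
P(X ≤ 3) = 0.6864327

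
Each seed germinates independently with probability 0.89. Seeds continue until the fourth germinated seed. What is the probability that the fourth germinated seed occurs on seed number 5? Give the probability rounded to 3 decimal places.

0.276

Y = trial on which the fourth success occurs; negative binomial, r=4, p=0.89.
P(Y=5) = C(4,3) · p^4 · (1−p)^1
= 4 · 0.62742 · 0.11 = 0.27607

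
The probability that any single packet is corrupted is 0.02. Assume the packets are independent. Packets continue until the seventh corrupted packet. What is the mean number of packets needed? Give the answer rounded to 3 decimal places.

Y = total packets until the seventh success; negative binomial with r=7, p=0.02.
E[Y] = r / p = 7 / 0.02 = 350.00000

350.000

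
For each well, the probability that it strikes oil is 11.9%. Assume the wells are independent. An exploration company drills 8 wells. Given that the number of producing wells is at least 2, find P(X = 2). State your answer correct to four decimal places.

X ~ Binomial(8, 0.119). Want P(X=2 | X≥2) = P(X=2) / P(X≥2).
P(X=2) = C(8,2)·0.119^2·0.881^6 = 0.185399
P(X≥2) = 1 − 0.362917 − 0.392165 = 0.244919
Ratio = 0.185399 / 0.244919 = 0.756982

0.7570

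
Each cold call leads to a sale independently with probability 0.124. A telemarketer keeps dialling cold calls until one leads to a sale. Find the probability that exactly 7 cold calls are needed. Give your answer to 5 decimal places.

0.05603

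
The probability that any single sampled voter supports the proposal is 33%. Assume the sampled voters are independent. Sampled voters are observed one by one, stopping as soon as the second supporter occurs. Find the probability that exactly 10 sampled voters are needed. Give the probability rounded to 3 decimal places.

0.040

Y = trial on which the second success occurs; negative binomial, r=2, p=0.33.
P(Y=10) = C(9,1) · p^2 · (1−p)^8
= 9 · 0.1089 · 0.040607 = 0.03980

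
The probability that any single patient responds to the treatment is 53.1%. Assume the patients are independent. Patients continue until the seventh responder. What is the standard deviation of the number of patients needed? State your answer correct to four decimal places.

Y = total patients until the seventh success; negative binomial with r=7, p=0.531.
SD(Y) = √[r(1−p)/p²] = √(11.643454) = 3.412251

3.4123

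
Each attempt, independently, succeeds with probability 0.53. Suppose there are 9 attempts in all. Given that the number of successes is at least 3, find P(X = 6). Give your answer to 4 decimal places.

0.2065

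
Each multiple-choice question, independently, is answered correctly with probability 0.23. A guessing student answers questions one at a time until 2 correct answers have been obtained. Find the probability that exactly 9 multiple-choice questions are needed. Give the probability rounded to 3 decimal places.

Y = trial on which the second success occurs; negative binomial, r=2, p=0.23.
P(Y=9) = C(8,1) · p^2 · (1−p)^7
= 8 · 0.0529 · 0.16049 = 0.06792

0.068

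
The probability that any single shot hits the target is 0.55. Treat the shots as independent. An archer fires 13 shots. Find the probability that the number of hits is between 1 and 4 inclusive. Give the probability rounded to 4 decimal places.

X ~ Binomial(13, 0.55); P(1 ≤ X ≤ 4) = Σ C(13,k) p^k (1−p)^(13−k) over k:
  k=1: C(13,1)·0.55^1·0.45^12 = 0.000493
  k=2: C(13,2)·0.55^2·0.45^11 = 0.003615
  k=3: C(13,3)·0.55^3·0.45^10 = 0.016202
  k=4: C(13,4)·0.55^4·0.45^9 = 0.049507
Total = 0.069818

0.0698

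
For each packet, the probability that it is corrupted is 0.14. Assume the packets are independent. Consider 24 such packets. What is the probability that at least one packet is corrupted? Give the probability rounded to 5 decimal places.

0.97321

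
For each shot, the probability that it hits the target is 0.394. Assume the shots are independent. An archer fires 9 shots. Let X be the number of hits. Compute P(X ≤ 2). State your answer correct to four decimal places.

0.2432

X ~ Binomial(9, 0.394); P(X ≤ 2) = Σ C(9,k) p^k (1−p)^(9−k) over k:
  k=0: C(9,0)·0.394^0·0.606^9 = 0.011022
  k=1: C(9,1)·0.394^1·0.606^8 = 0.064494
  k=2: C(9,2)·0.394^2·0.606^7 = 0.167727
Total = 0.243243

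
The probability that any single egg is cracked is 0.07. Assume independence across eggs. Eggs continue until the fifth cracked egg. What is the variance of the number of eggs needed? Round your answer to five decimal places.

Y = total eggs until the fifth success; negative binomial with r=5, p=0.07.
Var(Y) = r(1−p)/p² = 5·0.93 / 0.07² = 948.9795918

948.97959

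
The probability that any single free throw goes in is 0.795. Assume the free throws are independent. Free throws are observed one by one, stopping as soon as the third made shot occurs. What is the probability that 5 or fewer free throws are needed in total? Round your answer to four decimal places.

Finishing within 5 free throws ⇔ at least 3 successes in the first 5. With X ~ Binomial(5, 0.795), P(Y ≤ 5) = 1 − P(X ≤ 2).
  k=0: C(5,0)·0.795^0·0.205^5 = 0.000362
  k=1: C(5,1)·0.795^1·0.205^4 = 0.007020
  k=2: C(5,2)·0.795^2·0.205^3 = 0.054450
1 − 0.061832 = 0.938168

0.9382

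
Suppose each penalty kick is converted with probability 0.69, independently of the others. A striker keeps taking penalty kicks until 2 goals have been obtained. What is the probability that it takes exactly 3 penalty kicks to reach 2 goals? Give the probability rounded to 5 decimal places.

0.29518

Y = trial on which the second success occurs; negative binomial, r=2, p=0.69.
P(Y=3) = C(2,1) · p^2 · (1−p)^1
= 2 · 0.4761 · 0.31 = 0.2951820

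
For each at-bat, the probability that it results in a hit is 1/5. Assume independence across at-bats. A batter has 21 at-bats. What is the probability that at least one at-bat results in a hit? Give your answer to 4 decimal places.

0.9908

P(at least one) = 1 − P(none) = 1 − (1 − 0.20)^21
= 1 − 0.009223 = 0.990777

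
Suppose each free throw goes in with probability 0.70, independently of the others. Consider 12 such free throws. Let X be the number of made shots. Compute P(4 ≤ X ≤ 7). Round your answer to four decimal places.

X ~ Binomial(12, 0.70); P(4 ≤ X ≤ 7) = Σ C(12,k) p^k (1−p)^(12−k) over k:
  k=4: C(12,4)·0.70^4·0.30^8 = 0.007798
  k=5: C(12,5)·0.70^5·0.30^7 = 0.029111
  k=6: C(12,6)·0.70^6·0.30^6 = 0.079248
  k=7: C(12,7)·0.70^7·0.30^5 = 0.158496
Total = 0.274653

0.2747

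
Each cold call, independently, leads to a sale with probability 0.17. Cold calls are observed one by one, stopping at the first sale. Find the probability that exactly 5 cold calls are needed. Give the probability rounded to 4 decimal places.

Geometric (trials to first success), p = 0.17.
P(Y = 5) = (1−p)^4 · p = 0.47458 · 0.17 = 0.080679

0.0807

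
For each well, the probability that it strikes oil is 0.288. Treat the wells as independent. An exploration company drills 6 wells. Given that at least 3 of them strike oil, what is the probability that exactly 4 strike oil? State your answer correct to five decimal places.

0.22376

X ~ Binomial(6, 0.288). Want P(X=4 | X≥3) = P(X=4) / P(X≥3).
P(X=4) = C(6,4)·0.288^4·0.712^2 = 0.0523144
P(X≥3) = 1 − 0.1302807 − 0.3161868 − 0.3197394 = 0.2337931
Ratio = 0.0523144 / 0.2337931 = 0.2237636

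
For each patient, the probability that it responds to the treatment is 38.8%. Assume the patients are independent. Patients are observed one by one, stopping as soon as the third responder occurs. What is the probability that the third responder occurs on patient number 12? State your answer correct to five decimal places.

0.03869

Y = trial on which the third success occurs; negative binomial, r=3, p=0.388.
P(Y=12) = C(11,2) · p^3 · (1−p)^9
= 55 · 0.058411 · 0.012044 = 0.0386920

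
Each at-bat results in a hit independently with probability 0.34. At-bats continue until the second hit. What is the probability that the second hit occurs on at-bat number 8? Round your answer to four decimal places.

Y = trial on which the second success occurs; negative binomial, r=2, p=0.34.
P(Y=8) = C(7,1) · p^2 · (1−p)^6
= 7 · 0.1156 · 0.082654 = 0.066884

0.0669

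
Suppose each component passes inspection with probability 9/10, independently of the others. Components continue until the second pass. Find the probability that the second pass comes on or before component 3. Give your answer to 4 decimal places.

0.9720

Finishing within 3 components ⇔ at least 2 successes in the first 3. With X ~ Binomial(3, 0.90), P(Y ≤ 3) = 1 − P(X ≤ 1).
  k=0: C(3,0)·0.90^0·0.10^3 = 0.001000
  k=1: C(3,1)·0.90^1·0.10^2 = 0.027000
1 − 0.028000 = 0.972000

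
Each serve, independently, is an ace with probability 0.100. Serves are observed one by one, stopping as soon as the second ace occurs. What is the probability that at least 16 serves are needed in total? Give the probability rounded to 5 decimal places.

Needing more than 15 serves ⇔ fewer than 2 successes in the first 15. With X ~ Binomial(15, 0.10), P(Y > 15) = P(X ≤ 1).
  k=0: C(15,0)·0.10^0·0.90^15 = 0.2058911
  k=1: C(15,1)·0.10^1·0.90^14 = 0.3431519
P(X ≤ 1) = 0.5490430

0.54904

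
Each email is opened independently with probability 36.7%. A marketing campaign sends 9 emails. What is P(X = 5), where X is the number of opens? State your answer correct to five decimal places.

0.13468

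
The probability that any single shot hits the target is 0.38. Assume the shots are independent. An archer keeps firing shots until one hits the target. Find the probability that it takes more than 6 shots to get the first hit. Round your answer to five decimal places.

0.05680

Y = number of shots to the first success; geometric, p = 0.38.
P(Y > 6) = P(first 6 all fail) = (1−p)^6 = 0.0568002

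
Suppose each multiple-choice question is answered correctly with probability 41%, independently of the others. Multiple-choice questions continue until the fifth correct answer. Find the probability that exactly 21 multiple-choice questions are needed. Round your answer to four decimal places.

Y = trial on which the fifth success occurs; negative binomial, r=5, p=0.41.
P(Y=21) = C(20,4) · p^5 · (1−p)^16
= 4845 · 0.011586 · 0.00021559 = 0.012102

0.0121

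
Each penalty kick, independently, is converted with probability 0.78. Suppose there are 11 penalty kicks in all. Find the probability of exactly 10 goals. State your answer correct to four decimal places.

X ~ Binomial(n=11, p=0.78).
P(X=10) = C(11,10) · p^10 · (1−p)^1
= 11 · 0.083358 · 0.22 = 0.201726

0.2017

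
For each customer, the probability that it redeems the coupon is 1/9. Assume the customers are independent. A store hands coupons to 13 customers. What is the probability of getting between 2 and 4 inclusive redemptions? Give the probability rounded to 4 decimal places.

X ~ Binomial(13, 0.111111); P(2 ≤ X ≤ 4) = Σ C(13,k) p^k (1−p)^(13−k) over k:
  k=2: C(13,2)·0.111111^2·0.888889^11 = 0.263592
  k=3: C(13,3)·0.111111^3·0.888889^10 = 0.120813
  k=4: C(13,4)·0.111111^4·0.888889^9 = 0.037754
Total = 0.422159

0.4222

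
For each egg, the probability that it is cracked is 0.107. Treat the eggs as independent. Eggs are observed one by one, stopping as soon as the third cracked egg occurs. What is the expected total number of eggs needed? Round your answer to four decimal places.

28.0374

Y = total eggs until the third success; negative binomial with r=3, p=0.107.
E[Y] = r / p = 3 / 0.107 = 28.037383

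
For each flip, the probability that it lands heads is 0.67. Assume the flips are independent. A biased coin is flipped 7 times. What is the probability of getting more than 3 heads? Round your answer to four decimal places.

0.8318

X ~ Binomial(7, 0.67); P(X ≥ 4) = Σ C(7,k) p^k (1−p)^(7−k) over k:
  k=4: C(7,4)·0.67^4·0.33^3 = 0.253460
  k=5: C(7,5)·0.67^5·0.33^2 = 0.308760
  k=6: C(7,6)·0.67^6·0.33^1 = 0.208959
  k=7: C(7,7)·0.67^7·0.33^0 = 0.060607
Total = 0.831786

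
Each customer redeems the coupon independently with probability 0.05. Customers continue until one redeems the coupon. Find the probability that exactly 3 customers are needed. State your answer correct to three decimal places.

0.045

Geometric (trials to first success), p = 0.05.
P(Y = 3) = (1−p)^2 · p = 0.9025 · 0.05 = 0.04512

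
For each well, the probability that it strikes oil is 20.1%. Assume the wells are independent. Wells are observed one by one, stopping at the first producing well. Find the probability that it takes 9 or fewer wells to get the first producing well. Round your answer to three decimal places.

0.867

Y = number of wells to the first success; geometric, p = 0.201.
P(Y ≤ 9) = 1 − (1−p)^9 = 1 − 0.13272 = 0.86728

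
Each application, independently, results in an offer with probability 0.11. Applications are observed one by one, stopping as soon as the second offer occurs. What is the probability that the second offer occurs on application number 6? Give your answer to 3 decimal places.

Y = trial on which the second success occurs; negative binomial, r=2, p=0.11.
P(Y=6) = C(5,1) · p^2 · (1−p)^4
= 5 · 0.0121 · 0.62742 = 0.03796

0.038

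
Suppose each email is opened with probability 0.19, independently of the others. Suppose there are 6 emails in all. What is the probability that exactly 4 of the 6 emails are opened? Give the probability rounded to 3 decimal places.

0.013

X ~ Binomial(n=6, p=0.19).
P(X=4) = C(6,4) · p^4 · (1−p)^2
= 15 · 0.0013032 · 0.6561 = 0.01283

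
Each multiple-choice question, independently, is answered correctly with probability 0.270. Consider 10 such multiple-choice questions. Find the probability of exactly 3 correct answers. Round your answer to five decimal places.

0.26094

X ~ Binomial(n=10, p=0.27).
P(X=3) = C(10,3) · p^3 · (1−p)^7
= 120 · 0.019683 · 0.11047 = 0.2609351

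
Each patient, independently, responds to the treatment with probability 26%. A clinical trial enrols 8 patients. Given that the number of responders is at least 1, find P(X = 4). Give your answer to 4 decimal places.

0.1054

X ~ Binomial(8, 0.26). Want P(X=4 | X≥1) = P(X=4) / P(X≥1).
P(X=4) = C(8,4)·0.26^4·0.74^4 = 0.095922
P(X≥1) = 1 − 0.089919 = 0.910081
Ratio = 0.095922 / 0.910081 = 0.105399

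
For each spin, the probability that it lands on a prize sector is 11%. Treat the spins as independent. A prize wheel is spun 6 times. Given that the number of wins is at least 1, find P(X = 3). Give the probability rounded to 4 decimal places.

0.0373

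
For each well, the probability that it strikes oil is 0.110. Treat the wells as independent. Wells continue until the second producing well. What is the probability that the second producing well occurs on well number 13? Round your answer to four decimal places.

Y = trial on which the second success occurs; negative binomial, r=2, p=0.11.
P(Y=13) = C(12,1) · p^2 · (1−p)^11
= 12 · 0.0121 · 0.27752 = 0.040296

0.0403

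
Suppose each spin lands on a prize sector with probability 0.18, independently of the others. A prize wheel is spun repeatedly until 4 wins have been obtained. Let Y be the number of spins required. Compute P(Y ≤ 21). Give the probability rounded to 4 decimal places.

0.5384

Finishing within 21 spins ⇔ at least 4 successes in the first 21. With X ~ Binomial(21, 0.18), P(Y ≤ 21) = 1 − P(X ≤ 3).
  k=0: C(21,0)·0.18^0·0.82^21 = 0.015491
  k=1: C(21,1)·0.18^1·0.82^20 = 0.071412
  k=2: C(21,2)·0.18^2·0.82^19 = 0.156757
  k=3: C(21,3)·0.18^3·0.82^18 = 0.217931
1 − 0.461591 = 0.538409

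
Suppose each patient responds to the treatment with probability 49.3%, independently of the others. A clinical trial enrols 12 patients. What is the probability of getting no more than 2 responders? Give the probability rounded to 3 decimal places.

X ~ Binomial(12, 0.493); P(X ≤ 2) = Σ C(12,k) p^k (1−p)^(12−k) over k:
  k=0: C(12,0)·0.493^0·0.507^12 = 0.00029
  k=1: C(12,1)·0.493^1·0.507^11 = 0.00337
  k=2: C(12,2)·0.493^2·0.507^10 = 0.01800
Total = 0.02166

0.022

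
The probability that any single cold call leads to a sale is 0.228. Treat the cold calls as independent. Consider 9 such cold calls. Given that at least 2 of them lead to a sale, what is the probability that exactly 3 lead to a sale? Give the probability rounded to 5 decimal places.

0.32741

X ~ Binomial(9, 0.228). Want P(X=3 | X≥2) = P(X=3) / P(X≥2).
P(X=3) = C(9,3)·0.228^3·0.772^6 = 0.2107597
P(X≥2) = 1 − 0.0973993 − 0.2588903 = 0.6437104
Ratio = 0.2107597 / 0.6437104 = 0.3274139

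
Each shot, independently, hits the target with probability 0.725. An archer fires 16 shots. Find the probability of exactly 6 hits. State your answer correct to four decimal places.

0.0029

X ~ Binomial(n=16, p=0.725).
P(X=6) = C(16,6) · p^6 · (1−p)^10
= 8008 · 0.14522 · 2.4736e-06 = 0.002877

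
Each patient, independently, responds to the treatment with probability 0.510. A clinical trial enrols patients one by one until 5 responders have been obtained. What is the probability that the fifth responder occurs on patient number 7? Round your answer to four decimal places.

0.1243

Y = trial on which the fifth success occurs; negative binomial, r=5, p=0.51.
P(Y=7) = C(6,4) · p^5 · (1−p)^2
= 15 · 0.034503 · 0.2401 = 0.124261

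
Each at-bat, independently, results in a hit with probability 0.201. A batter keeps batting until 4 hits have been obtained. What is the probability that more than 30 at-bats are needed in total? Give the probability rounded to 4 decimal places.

0.1201

Needing more than 30 at-bats ⇔ fewer than 4 successes in the first 30. With X ~ Binomial(30, 0.201), P(Y > 30) = P(X ≤ 3).
  k=0: C(30,0)·0.201^0·0.799^30 = 0.001192
  k=1: C(30,1)·0.201^1·0.799^29 = 0.008999
  k=2: C(30,2)·0.201^2·0.799^28 = 0.032824
  k=3: C(30,3)·0.201^3·0.799^27 = 0.077069
P(X ≤ 3) = 0.120083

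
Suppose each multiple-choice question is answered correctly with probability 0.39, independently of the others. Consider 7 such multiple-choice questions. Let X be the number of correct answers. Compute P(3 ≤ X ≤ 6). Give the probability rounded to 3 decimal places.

X ~ Binomial(7, 0.39); P(3 ≤ X ≤ 6) = Σ C(7,k) p^k (1−p)^(7−k) over k:
  k=3: C(7,3)·0.39^3·0.61^4 = 0.28746
  k=4: C(7,4)·0.39^4·0.61^3 = 0.18379
  k=5: C(7,5)·0.39^5·0.61^2 = 0.07050
  k=6: C(7,6)·0.39^6·0.61^1 = 0.01503
Total = 0.55678

0.557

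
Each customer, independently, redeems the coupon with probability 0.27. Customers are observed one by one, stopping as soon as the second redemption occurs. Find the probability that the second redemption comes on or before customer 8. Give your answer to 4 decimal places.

Finishing within 8 customers ⇔ at least 2 successes in the first 8. With X ~ Binomial(8, 0.27), P(Y ≤ 8) = 1 − P(X ≤ 1).
  k=0: C(8,0)·0.27^0·0.73^8 = 0.080646
  k=1: C(8,1)·0.27^1·0.73^7 = 0.238624
1 − 0.319270 = 0.680730

0.6807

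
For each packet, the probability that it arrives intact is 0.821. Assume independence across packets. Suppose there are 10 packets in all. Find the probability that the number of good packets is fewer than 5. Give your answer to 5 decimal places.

X ~ Binomial(10, 0.821); P(X ≤ 4) = Σ C(10,k) p^k (1−p)^(10−k) over k:
  k=0: C(10,0)·0.821^0·0.179^10 = 0.0000000
  k=1: C(10,1)·0.821^1·0.179^9 = 0.0000015
  k=2: C(10,2)·0.821^2·0.179^8 = 0.0000320
  k=3: C(10,3)·0.821^3·0.179^7 = 0.0003910
  k=4: C(10,4)·0.821^4·0.179^6 = 0.0031384
Total = 0.0035630

0.00356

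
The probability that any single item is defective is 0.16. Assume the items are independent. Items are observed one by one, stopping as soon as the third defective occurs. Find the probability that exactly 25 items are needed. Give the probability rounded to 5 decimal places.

Y = trial on which the third success occurs; negative binomial, r=3, p=0.16.
P(Y=25) = C(24,2) · p^3 · (1−p)^22
= 276 · 0.004096 · 0.021585 = 0.0244013

0.02440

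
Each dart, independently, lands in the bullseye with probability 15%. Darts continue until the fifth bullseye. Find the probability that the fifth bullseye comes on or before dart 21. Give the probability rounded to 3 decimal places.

0.197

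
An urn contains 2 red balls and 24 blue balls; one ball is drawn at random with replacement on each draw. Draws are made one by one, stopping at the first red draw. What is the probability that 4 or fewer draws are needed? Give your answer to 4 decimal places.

0.2740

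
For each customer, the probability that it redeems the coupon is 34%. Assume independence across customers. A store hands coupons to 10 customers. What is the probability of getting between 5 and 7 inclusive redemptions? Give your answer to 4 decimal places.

X ~ Binomial(10, 0.34); P(5 ≤ X ≤ 7) = Σ C(10,k) p^k (1−p)^(10−k) over k:
  k=5: C(10,5)·0.34^5·0.66^5 = 0.143389
  k=6: C(10,6)·0.34^6·0.66^4 = 0.061556
  k=7: C(10,7)·0.34^7·0.66^3 = 0.018120
Total = 0.223065

0.2231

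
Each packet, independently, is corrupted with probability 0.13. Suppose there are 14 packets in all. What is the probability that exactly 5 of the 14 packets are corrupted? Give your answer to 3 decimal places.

X ~ Binomial(n=14, p=0.13).
P(X=5) = C(14,5) · p^5 · (1−p)^9
= 2002 · 3.7129e-05 · 0.28554 = 0.02123

0.021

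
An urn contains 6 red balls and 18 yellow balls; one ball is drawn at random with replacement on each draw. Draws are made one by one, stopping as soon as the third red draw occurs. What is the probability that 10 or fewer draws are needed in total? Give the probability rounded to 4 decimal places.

Finishing within 10 draws ⇔ at least 3 successes in the first 10. With X ~ Binomial(10, 0.25), P(Y ≤ 10) = 1 − P(X ≤ 2).
  k=0: C(10,0)·0.25^0·0.75^10 = 0.056314
  k=1: C(10,1)·0.25^1·0.75^9 = 0.187712
  k=2: C(10,2)·0.25^2·0.75^8 = 0.281568
1 − 0.525593 = 0.474407

0.4744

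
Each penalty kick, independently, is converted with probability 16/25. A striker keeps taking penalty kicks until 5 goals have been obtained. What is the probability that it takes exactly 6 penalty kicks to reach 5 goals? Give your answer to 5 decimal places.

0.19327

Y = trial on which the fifth success occurs; negative binomial, r=5, p=0.64.
P(Y=6) = C(5,4) · p^5 · (1−p)^1
= 5 · 0.10737 · 0.36 = 0.1932735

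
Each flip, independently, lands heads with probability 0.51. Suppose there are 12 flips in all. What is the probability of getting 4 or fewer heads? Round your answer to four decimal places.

X ~ Binomial(12, 0.51); P(X ≤ 4) = Σ C(12,k) p^k (1−p)^(12−k) over k:
  k=0: C(12,0)·0.51^0·0.49^12 = 0.000192
  k=1: C(12,1)·0.51^1·0.49^11 = 0.002393
  k=2: C(12,2)·0.51^2·0.49^10 = 0.013698
  k=3: C(12,3)·0.51^3·0.49^9 = 0.047522
  k=4: C(12,4)·0.51^4·0.49^8 = 0.111290
Total = 0.175094

0.1751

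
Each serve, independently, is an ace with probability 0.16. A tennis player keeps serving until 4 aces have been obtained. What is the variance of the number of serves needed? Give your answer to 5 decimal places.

Y = total serves until the fourth success; negative binomial with r=4, p=0.16.
Var(Y) = r(1−p)/p² = 4·0.84 / 0.16² = 131.2500000

131.25000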